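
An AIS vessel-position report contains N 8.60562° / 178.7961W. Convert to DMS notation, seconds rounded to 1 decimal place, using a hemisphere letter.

8°36′20.2″ N, 178°47′46.0″ W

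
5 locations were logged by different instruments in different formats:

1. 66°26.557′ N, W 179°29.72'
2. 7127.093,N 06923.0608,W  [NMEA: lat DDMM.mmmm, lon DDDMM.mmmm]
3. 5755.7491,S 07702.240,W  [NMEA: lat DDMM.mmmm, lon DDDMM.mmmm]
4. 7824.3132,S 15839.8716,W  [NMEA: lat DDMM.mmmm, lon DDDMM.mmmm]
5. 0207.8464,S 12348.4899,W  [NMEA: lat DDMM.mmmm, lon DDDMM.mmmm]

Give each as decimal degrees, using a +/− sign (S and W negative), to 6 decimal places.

Point 1:
  Lat: 66 + 26.557/60 = 66.4426167
  N → positive
  λ: 29.72′ = 0.495333°; total 179.4953333
  W → negative
Point 2:
  Latitude: degrees = first 2 digits = 71, minutes = 27.093; 71 + 27.093/60 = 71.4515500
  N → positive
  Longitude: split at 3 digits → 069° and 23.0608′; 69 + 23.0608/60 = 69.3843467
  W → negative
Point 3:
  Lat: degrees = first 2 digits = 57, minutes = 55.7491; 57 + 55.7491/60 = 57.9291517
  S → negative
  λ: degrees = first 3 digits = 77, minutes = 2.24; 77 + 2.24/60 = 77.0373333
  hemisphere W, so the sign is −
Point 4:
  φ: degrees = first 2 digits = 78, minutes = 24.3132; 78 + 24.3132/60 = 78.4052200
  S → negative
  λ: degrees = first 3 digits = 158, minutes = 39.8716; 158 + 39.8716/60 = 158.6645267
  W → negative
Point 5:
  φ: degrees = first 2 digits = 2, minutes = 7.8464; 2 + 7.8464/60 = 2.1307733
  hemisphere S, so the sign is −
  Lon: degrees = first 3 digits = 123, minutes = 48.4899; 123 + 48.4899/60 = 123.8081650
  hemisphere W, so the sign is −

1. 66.442617, -179.495333
2. 71.451550, -69.384347
3. -57.929152, -77.037333
4. -78.405220, -158.664527
5. -2.130773, -123.808165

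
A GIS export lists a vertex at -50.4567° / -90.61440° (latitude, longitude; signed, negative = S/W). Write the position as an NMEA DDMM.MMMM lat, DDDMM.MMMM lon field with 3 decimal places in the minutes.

Latitude is negative → S; |value| = 50.456700
φ: 50° + 0.456700 × 60 = 50° 27.40200′
Longitude is negative → W; |value| = 90.614400
Lon: minutes = (90.614400 − 90) × 60 = 36.86400

5027.402,S / 09036.864,W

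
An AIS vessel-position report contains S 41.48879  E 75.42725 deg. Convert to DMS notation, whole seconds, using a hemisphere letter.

41°29′20″ S, 75°25′38″ E

Lat: 0.488790 × 60 = 29.32740′ → 29′, remainder × 60 = 19.64″
λ: 0.427250° → 25.63500′; 0.63500 × 60 = 38.10″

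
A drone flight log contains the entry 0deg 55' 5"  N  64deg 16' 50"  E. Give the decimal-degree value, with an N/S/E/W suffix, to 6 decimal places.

φ: 0 + 55/60 + 5/3600 = 0.9180556
λ: 64° + 16/60 + 50/3600 = 64 + 0.266667 + 0.013889 = 64.2805556

0.918056° N, 64.280556° E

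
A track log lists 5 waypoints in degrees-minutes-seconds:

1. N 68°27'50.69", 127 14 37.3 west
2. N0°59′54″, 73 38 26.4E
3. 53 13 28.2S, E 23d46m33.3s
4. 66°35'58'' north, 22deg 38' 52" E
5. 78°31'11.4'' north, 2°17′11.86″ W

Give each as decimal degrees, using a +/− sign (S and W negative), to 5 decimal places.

1. 68.46408, -127.24369
2. 0.99833, 73.64067
3. -53.22450, 23.77592
4. 66.59944, 22.64778
5. 78.51983, -2.28663

Point 1:
  Latitude: 27′ + 50.69″ = 27.84483′; 68 + 27.84483/60 = 68.464081
  N → positive
  Lon: 127° + 14/60 + 37.3/3600 = 127 + 0.233333 + 0.010361 = 127.243694
  hemisphere W, so the sign is −
Point 2:
  φ: 0° + 59/60 + 54/3600 = 0 + 0.983333 + 0.015000 = 0.998333
  N → positive
  λ: 73° + 38/60 + 26.4/3600 = 73 + 0.633333 + 0.007333 = 73.640667
  E → positive
Point 3:
  Latitude: 13′ + 28.2″ = 13.47000′; 53 + 13.47000/60 = 53.224500
  hemisphere S, so the sign is −
  λ: 23° + 46/60 + 33.3/3600 = 23 + 0.766667 + 0.009250 = 23.775917
  E ⇒ keep positive
Point 4:
  φ: 66° + 35/60 + 58/3600 = 66 + 0.583333 + 0.016111 = 66.599444
  N → positive
  Lon: 22 + 38/60 + 52/3600 = 22.647778
  E ⇒ keep positive
Point 5:
  Lat: 78 + 31/60 + 11.4/3600 = 78.519833
  N → positive
  Lon: 2° + 17/60 + 11.86/3600 = 2 + 0.283333 + 0.003294 = 2.286628
  W ⇒ negate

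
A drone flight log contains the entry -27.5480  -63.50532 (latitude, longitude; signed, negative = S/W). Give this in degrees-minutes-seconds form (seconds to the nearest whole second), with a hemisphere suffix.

Latitude is negative → S; |value| = 27.548000
Latitude: 0.548000 × 60 = 32.88000′ → 32′, remainder × 60 = 52.80″
Longitude is negative → W; |value| = 63.505320
λ: 0.505320° → 30.31920′; 0.31920 × 60 = 19.15″

27°32′53″ S, 63°30′19″ W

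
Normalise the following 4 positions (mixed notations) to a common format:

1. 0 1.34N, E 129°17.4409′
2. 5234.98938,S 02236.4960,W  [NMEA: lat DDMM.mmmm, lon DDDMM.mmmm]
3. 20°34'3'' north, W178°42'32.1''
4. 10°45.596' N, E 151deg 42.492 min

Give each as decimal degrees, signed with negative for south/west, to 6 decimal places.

Point 1:
  Lat: 1.34′ = 0.022333°; total 0.0223333
  N ⇒ keep positive
  λ: 17.4409′ = 0.290682°; total 129.2906817
  E → positive
Point 2:
  Lat: split at 2 digits → 52° and 34.98938′; 52 + 34.98938/60 = 52.5831563
  S ⇒ negate
  Lon: split at 3 digits → 022° and 36.496′; 22 + 36.496/60 = 22.6082667
  hemisphere W, so the sign is −
Point 3:
  Lat: 20 + 34/60 + 3/3600 = 20.5675000
  N → positive
  λ: 42′ + 32.1″ = 42.53500′; 178 + 42.53500/60 = 178.7089167
  W ⇒ negate
Point 4:
  Latitude: 10 + 45.596/60 = 10.7599333
  N → positive
  Lon: 42.492′ = 0.708200°; total 151.7082000
  E ⇒ keep positive

1. 0.022333, 129.290682
2. -52.583156, -22.608267
3. 20.567500, -178.708917
4. 10.759933, 151.708200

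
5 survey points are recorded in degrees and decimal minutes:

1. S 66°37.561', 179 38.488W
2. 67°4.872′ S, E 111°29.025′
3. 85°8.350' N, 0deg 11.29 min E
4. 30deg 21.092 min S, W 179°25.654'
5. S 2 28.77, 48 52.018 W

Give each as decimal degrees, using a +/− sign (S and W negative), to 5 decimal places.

1. -66.62602, -179.64147
2. -67.08120, 111.48375
3. 85.13917, 0.18817
4. -30.35153, -179.42757
5. -2.47950, -48.86697

Point 1:
  Latitude: 37.561′ = 0.626017°; total 66.626017
  hemisphere S, so the sign is −
  Longitude: 38.488′ = 0.641467°; total 179.641467
  W ⇒ negate
Point 2:
  φ: 67 + 4.872/60 = 67.081200
  hemisphere S, so the sign is −
  λ: 29.025′ = 0.483750°; total 111.483750
  E ⇒ keep positive
Point 3:
  Latitude: 8.35′ = 0.139167°; total 85.139167
  N ⇒ keep positive
  Longitude: 0 + 11.29/60 = 0.188167
  E ⇒ keep positive
Point 4:
  Latitude: 21.092′ = 0.351533°; total 30.351533
  S → negative
  λ: 179 + 25.654/60 = 179.427567
  W → negative
Point 5:
  φ: 2 + 28.77/60 = 2.479500
  S ⇒ negate
  λ: 48 + 52.018/60 = 48.866967
  W ⇒ negate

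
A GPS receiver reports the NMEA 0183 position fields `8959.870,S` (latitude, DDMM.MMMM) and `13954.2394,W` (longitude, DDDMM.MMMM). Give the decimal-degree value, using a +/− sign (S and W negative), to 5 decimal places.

-89.99783, -139.90399

φ: split at 2 digits → 89° and 59.87′; 89 + 59.87/60 = 89.997833
S ⇒ negate
Lon: degrees = first 3 digits = 139, minutes = 54.2394; 139 + 54.2394/60 = 139.903990
hemisphere W, so the sign is −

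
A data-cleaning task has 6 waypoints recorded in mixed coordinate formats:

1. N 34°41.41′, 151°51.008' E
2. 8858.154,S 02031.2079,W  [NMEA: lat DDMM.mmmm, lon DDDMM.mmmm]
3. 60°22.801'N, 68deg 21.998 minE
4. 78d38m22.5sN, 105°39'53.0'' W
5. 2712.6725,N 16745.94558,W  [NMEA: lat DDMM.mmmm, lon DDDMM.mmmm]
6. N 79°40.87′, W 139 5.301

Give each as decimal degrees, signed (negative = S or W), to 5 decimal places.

Point 1:
  Lat: 34 + 41.41/60 = 34.690167
  N → positive
  Lon: 151 + 51.008/60 = 151.850133
  E ⇒ keep positive
Point 2:
  Latitude: degrees = first 2 digits = 88, minutes = 58.154; 88 + 58.154/60 = 88.969233
  S ⇒ negate
  Longitude: split at 3 digits → 020° and 31.2079′; 20 + 31.2079/60 = 20.520132
  hemisphere W, so the sign is −
Point 3:
  Lat: 60 + 22.801/60 = 60.380017
  N ⇒ keep positive
  Lon: 21.998′ = 0.366633°; total 68.366633
  E → positive
Point 4:
  Latitude: 78 + 38/60 + 22.5/3600 = 78.639583
  N → positive
  λ: 39′ + 53″ = 39.88333′; 105 + 39.88333/60 = 105.664722
  W → negative
Point 5:
  Lat: split at 2 digits → 27° and 12.6725′; 27 + 12.6725/60 = 27.211208
  N ⇒ keep positive
  Lon: split at 3 digits → 167° and 45.94558′; 167 + 45.94558/60 = 167.765760
  W → negative
Point 6:
  Lat: 79 + 40.87/60 = 79.681167
  N ⇒ keep positive
  Lon: 139 + 5.301/60 = 139.088350
  W → negative

1. 34.69017, 151.85013
2. -88.96923, -20.52013
3. 60.38002, 68.36663
4. 78.63958, -105.66472
5. 27.21121, -167.76576
6. 79.68117, -139.08835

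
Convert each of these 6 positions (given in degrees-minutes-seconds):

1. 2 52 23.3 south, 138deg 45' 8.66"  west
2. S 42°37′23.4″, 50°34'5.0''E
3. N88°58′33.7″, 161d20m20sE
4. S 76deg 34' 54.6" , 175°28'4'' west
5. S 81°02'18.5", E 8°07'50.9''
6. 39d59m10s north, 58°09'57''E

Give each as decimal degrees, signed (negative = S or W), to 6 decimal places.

1. -2.873139, -138.752406
2. -42.623167, 50.568056
3. 88.976028, 161.338889
4. -76.581833, -175.467778
5. -81.038472, 8.130806
6. 39.986111, 58.165833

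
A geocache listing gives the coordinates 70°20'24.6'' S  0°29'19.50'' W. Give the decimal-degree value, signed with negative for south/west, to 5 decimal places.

Lat: 20′ + 24.6″ = 20.41000′; 70 + 20.41000/60 = 70.340167
S → negative
λ: 0 + 29/60 + 19.5/3600 = 0.488750
W ⇒ negate

-70.34017, -0.48875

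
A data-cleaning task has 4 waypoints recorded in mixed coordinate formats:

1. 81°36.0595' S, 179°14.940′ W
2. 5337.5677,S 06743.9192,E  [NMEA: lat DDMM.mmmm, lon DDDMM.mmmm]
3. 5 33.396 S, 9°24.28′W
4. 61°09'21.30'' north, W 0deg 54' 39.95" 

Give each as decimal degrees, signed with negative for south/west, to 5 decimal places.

1. -81.60099, -179.24900
2. -53.62613, 67.73199
3. -5.55660, -9.40467
4. 61.15592, -0.91110

Point 1:
  φ: 36.0595′ = 0.600992°; total 81.600992
  S ⇒ negate
  Lon: 14.94′ = 0.249000°; total 179.249000
  W → negative
Point 2:
  Lat: degrees = first 2 digits = 53, minutes = 37.5677; 53 + 37.5677/60 = 53.626128
  S → negative
  Lon: split at 3 digits → 067° and 43.9192′; 67 + 43.9192/60 = 67.731987
  E → positive
Point 3:
  Latitude: 33.396′ = 0.556600°; total 5.556600
  hemisphere S, so the sign is −
  λ: 24.28′ = 0.404667°; total 9.404667
  W ⇒ negate
Point 4:
  φ: 61° + 9/60 + 21.3/3600 = 61 + 0.150000 + 0.005917 = 61.155917
  N ⇒ keep positive
  Longitude: 0° + 54/60 + 39.95/3600 = 0 + 0.900000 + 0.011097 = 0.911097
  W → negative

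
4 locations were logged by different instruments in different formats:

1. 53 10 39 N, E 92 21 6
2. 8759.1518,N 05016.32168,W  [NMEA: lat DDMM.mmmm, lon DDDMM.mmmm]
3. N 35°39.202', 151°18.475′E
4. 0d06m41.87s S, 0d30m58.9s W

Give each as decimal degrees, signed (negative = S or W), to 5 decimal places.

Point 1:
  Latitude: 10′ + 39″ = 10.65000′; 53 + 10.65000/60 = 53.177500
  N → positive
  Lon: 21′ + 6″ = 21.10000′; 92 + 21.10000/60 = 92.351667
  E → positive
Point 2:
  φ: degrees = first 2 digits = 87, minutes = 59.1518; 87 + 59.1518/60 = 87.985863
  N ⇒ keep positive
  Lon: split at 3 digits → 050° and 16.32168′; 50 + 16.32168/60 = 50.272028
  W ⇒ negate
Point 3:
  φ: 39.202′ = 0.653367°; total 35.653367
  N → positive
  Lon: 18.475′ = 0.307917°; total 151.307917
  E → positive
Point 4:
  φ: 6′ + 41.87″ = 6.69783′; 0 + 6.69783/60 = 0.111631
  hemisphere S, so the sign is −
  λ: 30′ + 58.9″ = 30.98167′; 0 + 30.98167/60 = 0.516361
  W ⇒ negate

1. 53.17750, 92.35167
2. 87.98586, -50.27203
3. 35.65337, 151.30792
4. -0.11163, -0.51636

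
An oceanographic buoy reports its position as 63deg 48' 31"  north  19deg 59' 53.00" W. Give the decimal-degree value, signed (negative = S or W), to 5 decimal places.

63.80861, -19.99806

Latitude: 48′ + 31″ = 48.51667′; 63 + 48.51667/60 = 63.808611
N ⇒ keep positive
Lon: 19° + 59/60 + 53/3600 = 19 + 0.983333 + 0.014722 = 19.998056
W ⇒ negate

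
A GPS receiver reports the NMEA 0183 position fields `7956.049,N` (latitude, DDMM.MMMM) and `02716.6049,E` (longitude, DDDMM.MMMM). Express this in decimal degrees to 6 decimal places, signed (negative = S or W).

Latitude: split at 2 digits → 79° and 56.049′; 79 + 56.049/60 = 79.9341500
N → positive
Lon: degrees = first 3 digits = 27, minutes = 16.6049; 27 + 16.6049/60 = 27.2767483
E → positive

79.934150, 27.276748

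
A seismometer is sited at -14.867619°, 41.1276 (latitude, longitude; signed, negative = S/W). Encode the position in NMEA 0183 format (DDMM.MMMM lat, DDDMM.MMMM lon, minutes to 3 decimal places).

1452.057,S / 04107.656,E

Latitude is negative → S; |value| = 14.867619
φ: fractional part 0.867619 → 52.05714 minutes
Longitude: fractional part 0.127600 → 7.65600 minutes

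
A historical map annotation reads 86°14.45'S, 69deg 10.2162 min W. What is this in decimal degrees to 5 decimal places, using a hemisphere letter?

86.24083° S, 69.17027° W

φ: 86 + 14.45/60 = 86.240833
Lon: 10.2162′ = 0.170270°; total 69.170270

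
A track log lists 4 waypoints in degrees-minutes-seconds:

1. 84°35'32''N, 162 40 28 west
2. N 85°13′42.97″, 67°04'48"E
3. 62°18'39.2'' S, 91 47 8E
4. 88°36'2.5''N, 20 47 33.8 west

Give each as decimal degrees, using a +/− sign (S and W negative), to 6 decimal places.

1. 84.592222, -162.674444
2. 85.228603, 67.080000
3. -62.310889, 91.785556
4. 88.600694, -20.792722

Point 1:
  Latitude: 35′ + 32″ = 35.53333′; 84 + 35.53333/60 = 84.5922222
  N → positive
  Longitude: 162 + 40/60 + 28/3600 = 162.6744444
  hemisphere W, so the sign is −
Point 2:
  Lat: 85 + 13/60 + 42.97/3600 = 85.2286028
  N ⇒ keep positive
  λ: 67° + 4/60 + 48/3600 = 67 + 0.066667 + 0.013333 = 67.0800000
  E → positive
Point 3:
  φ: 62 + 18/60 + 39.2/3600 = 62.3108889
  S → negative
  Lon: 91° + 47/60 + 8/3600 = 91 + 0.783333 + 0.002222 = 91.7855556
  E ⇒ keep positive
Point 4:
  Latitude: 88 + 36/60 + 2.5/3600 = 88.6006944
  N ⇒ keep positive
  Longitude: 47′ + 33.8″ = 47.56333′; 20 + 47.56333/60 = 20.7927222
  hemisphere W, so the sign is −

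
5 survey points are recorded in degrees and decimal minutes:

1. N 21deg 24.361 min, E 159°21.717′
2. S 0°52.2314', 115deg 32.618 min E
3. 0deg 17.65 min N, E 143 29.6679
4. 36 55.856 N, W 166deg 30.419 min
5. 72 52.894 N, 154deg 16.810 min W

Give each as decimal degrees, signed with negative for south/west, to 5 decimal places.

1. 21.40602, 159.36195
2. -0.87052, 115.54363
3. 0.29417, 143.49447
4. 36.93093, -166.50698
5. 72.88157, -154.28017

Point 1:
  Latitude: 21 + 24.361/60 = 21.406017
  N ⇒ keep positive
  λ: 159 + 21.717/60 = 159.361950
  E → positive
Point 2:
  φ: 52.2314′ = 0.870523°; total 0.870523
  hemisphere S, so the sign is −
  λ: 32.618′ = 0.543633°; total 115.543633
  E ⇒ keep positive
Point 3:
  Lat: 17.65′ = 0.294167°; total 0.294167
  N ⇒ keep positive
  Longitude: 29.6679′ = 0.494465°; total 143.494465
  E ⇒ keep positive
Point 4:
  Latitude: 36 + 55.856/60 = 36.930933
  N ⇒ keep positive
  Lon: 30.419′ = 0.506983°; total 166.506983
  W ⇒ negate
Point 5:
  Lat: 72 + 52.894/60 = 72.881567
  N → positive
  Longitude: 16.81′ = 0.280167°; total 154.280167
  hemisphere W, so the sign is −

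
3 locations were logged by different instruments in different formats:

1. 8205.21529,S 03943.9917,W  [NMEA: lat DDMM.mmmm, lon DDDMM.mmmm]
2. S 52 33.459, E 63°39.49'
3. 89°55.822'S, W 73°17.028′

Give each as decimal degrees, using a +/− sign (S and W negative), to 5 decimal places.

1. -82.08692, -39.73320
2. -52.55765, 63.65817
3. -89.93037, -73.28380

Point 1:
  Latitude: split at 2 digits → 82° and 5.21529′; 82 + 5.21529/60 = 82.086922
  hemisphere S, so the sign is −
  Lon: split at 3 digits → 039° and 43.9917′; 39 + 43.9917/60 = 39.733195
  W → negative
Point 2:
  φ: 52 + 33.459/60 = 52.557650
  S ⇒ negate
  λ: 39.49′ = 0.658167°; total 63.658167
  E → positive
Point 3:
  φ: 89 + 55.822/60 = 89.930367
  S ⇒ negate
  Lon: 73 + 17.028/60 = 73.283800
  W ⇒ negate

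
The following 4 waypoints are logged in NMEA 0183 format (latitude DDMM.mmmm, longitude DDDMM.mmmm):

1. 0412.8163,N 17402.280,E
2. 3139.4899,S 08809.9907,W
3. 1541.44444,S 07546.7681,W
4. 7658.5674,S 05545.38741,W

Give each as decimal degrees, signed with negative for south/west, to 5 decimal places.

1. 4.21361, 174.03800
2. -31.65817, -88.16651
3. -15.69074, -75.77947
4. -76.97612, -55.75646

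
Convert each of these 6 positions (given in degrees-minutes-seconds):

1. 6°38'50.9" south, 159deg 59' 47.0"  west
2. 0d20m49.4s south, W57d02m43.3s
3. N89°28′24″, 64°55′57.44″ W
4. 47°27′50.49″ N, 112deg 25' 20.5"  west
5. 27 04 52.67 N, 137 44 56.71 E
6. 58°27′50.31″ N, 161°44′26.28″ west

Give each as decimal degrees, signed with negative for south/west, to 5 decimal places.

1. -6.64747, -159.99639
2. -0.34706, -57.04536
3. 89.47333, -64.93262
4. 47.46403, -112.42236
5. 27.08130, 137.74909
6. 58.46398, -161.74063

Point 1:
  Latitude: 38′ + 50.9″ = 38.84833′; 6 + 38.84833/60 = 6.647472
  S → negative
  λ: 159° + 59/60 + 47/3600 = 159 + 0.983333 + 0.013056 = 159.996389
  hemisphere W, so the sign is −
Point 2:
  Latitude: 0° + 20/60 + 49.4/3600 = 0 + 0.333333 + 0.013722 = 0.347056
  S → negative
  Lon: 57 + 2/60 + 43.3/3600 = 57.045361
  W ⇒ negate
Point 3:
  φ: 89 + 28/60 + 24/3600 = 89.473333
  N → positive
  Lon: 64 + 55/60 + 57.44/3600 = 64.932622
  hemisphere W, so the sign is −
Point 4:
  φ: 27′ + 50.49″ = 27.84150′; 47 + 27.84150/60 = 47.464025
  N ⇒ keep positive
  λ: 25′ + 20.5″ = 25.34167′; 112 + 25.34167/60 = 112.422361
  W → negative
Point 5:
  Latitude: 27 + 4/60 + 52.67/3600 = 27.081297
  N → positive
  λ: 137 + 44/60 + 56.71/3600 = 137.749086
  E → positive
Point 6:
  φ: 58 + 27/60 + 50.31/3600 = 58.463975
  N → positive
  Lon: 161 + 44/60 + 26.28/3600 = 161.740633
  hemisphere W, so the sign is −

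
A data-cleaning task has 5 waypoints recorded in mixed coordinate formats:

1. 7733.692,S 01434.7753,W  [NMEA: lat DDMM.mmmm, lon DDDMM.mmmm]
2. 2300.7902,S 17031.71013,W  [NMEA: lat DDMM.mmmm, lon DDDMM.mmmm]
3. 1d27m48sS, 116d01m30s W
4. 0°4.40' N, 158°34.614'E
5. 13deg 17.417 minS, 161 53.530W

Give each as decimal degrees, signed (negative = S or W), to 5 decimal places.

Point 1:
  Lat: degrees = first 2 digits = 77, minutes = 33.692; 77 + 33.692/60 = 77.561533
  S → negative
  Lon: split at 3 digits → 014° and 34.7753′; 14 + 34.7753/60 = 14.579588
  W ⇒ negate
Point 2:
  Latitude: split at 2 digits → 23° and 0.7902′; 23 + 0.7902/60 = 23.013170
  S ⇒ negate
  λ: degrees = first 3 digits = 170, minutes = 31.71013; 170 + 31.71013/60 = 170.528502
  hemisphere W, so the sign is −
Point 3:
  Latitude: 27′ + 48″ = 27.80000′; 1 + 27.80000/60 = 1.463333
  hemisphere S, so the sign is −
  Longitude: 116° + 1/60 + 30/3600 = 116 + 0.016667 + 0.008333 = 116.025000
  W → negative
Point 4:
  Latitude: 0 + 4.4/60 = 0.073333
  N → positive
  Lon: 34.614′ = 0.576900°; total 158.576900
  E → positive
Point 5:
  φ: 17.417′ = 0.290283°; total 13.290283
  S ⇒ negate
  Longitude: 53.53′ = 0.892167°; total 161.892167
  W → negative

1. -77.56153, -14.57959
2. -23.01317, -170.52850
3. -1.46333, -116.02500
4. 0.07333, 158.57690
5. -13.29028, -161.89217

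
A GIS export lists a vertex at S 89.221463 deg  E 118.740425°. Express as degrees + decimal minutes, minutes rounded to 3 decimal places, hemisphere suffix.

89° 13.288′ S, 118° 44.426′ E

Lat: minutes = (89.221463 − 89) × 60 = 13.28778
Longitude: minutes = (118.740425 − 118) × 60 = 44.42550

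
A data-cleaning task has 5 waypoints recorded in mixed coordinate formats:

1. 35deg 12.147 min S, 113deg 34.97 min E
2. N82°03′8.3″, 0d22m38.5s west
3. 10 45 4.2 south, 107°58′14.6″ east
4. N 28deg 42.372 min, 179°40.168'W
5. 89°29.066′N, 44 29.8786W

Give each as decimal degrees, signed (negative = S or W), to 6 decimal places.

1. -35.202450, 113.582833
2. 82.052306, -0.377361
3. -10.751167, 107.970722
4. 28.706200, -179.669467
5. 89.484433, -44.497977

Point 1:
  Lat: 35 + 12.147/60 = 35.2024500
  S ⇒ negate
  Lon: 34.97′ = 0.582833°; total 113.5828333
  E → positive
Point 2:
  Lat: 82° + 3/60 + 8.3/3600 = 82 + 0.050000 + 0.002306 = 82.0523056
  N ⇒ keep positive
  Longitude: 22′ + 38.5″ = 22.64167′; 0 + 22.64167/60 = 0.3773611
  W → negative
Point 3:
  Lat: 10 + 45/60 + 4.2/3600 = 10.7511667
  S ⇒ negate
  Lon: 58′ + 14.6″ = 58.24333′; 107 + 58.24333/60 = 107.9707222
  E → positive
Point 4:
  Latitude: 42.372′ = 0.706200°; total 28.7062000
  N → positive
  Longitude: 40.168′ = 0.669467°; total 179.6694667
  W → negative
Point 5:
  φ: 29.066′ = 0.484433°; total 89.4844333
  N → positive
  Longitude: 29.8786′ = 0.497977°; total 44.4979767
  hemisphere W, so the sign is −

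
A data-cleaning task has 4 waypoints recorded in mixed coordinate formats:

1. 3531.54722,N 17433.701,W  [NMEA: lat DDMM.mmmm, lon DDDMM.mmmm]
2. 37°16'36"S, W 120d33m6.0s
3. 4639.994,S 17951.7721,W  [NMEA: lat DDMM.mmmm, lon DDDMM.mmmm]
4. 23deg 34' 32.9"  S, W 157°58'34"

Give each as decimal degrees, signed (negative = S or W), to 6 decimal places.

1. 35.525787, -174.561683
2. -37.276667, -120.551667
3. -46.666567, -179.862868
4. -23.575806, -157.976111

Point 1:
  Lat: degrees = first 2 digits = 35, minutes = 31.54722; 35 + 31.54722/60 = 35.5257870
  N → positive
  Lon: split at 3 digits → 174° and 33.701′; 174 + 33.701/60 = 174.5616833
  hemisphere W, so the sign is −
Point 2:
  Latitude: 37° + 16/60 + 36/3600 = 37 + 0.266667 + 0.010000 = 37.2766667
  S → negative
  Lon: 120 + 33/60 + 6/3600 = 120.5516667
  W ⇒ negate
Point 3:
  Latitude: split at 2 digits → 46° and 39.994′; 46 + 39.994/60 = 46.6665667
  hemisphere S, so the sign is −
  Lon: split at 3 digits → 179° and 51.7721′; 179 + 51.7721/60 = 179.8628683
  hemisphere W, so the sign is −
Point 4:
  Latitude: 34′ + 32.9″ = 34.54833′; 23 + 34.54833/60 = 23.5758056
  S ⇒ negate
  Longitude: 58′ + 34″ = 58.56667′; 157 + 58.56667/60 = 157.9761111
  W → negative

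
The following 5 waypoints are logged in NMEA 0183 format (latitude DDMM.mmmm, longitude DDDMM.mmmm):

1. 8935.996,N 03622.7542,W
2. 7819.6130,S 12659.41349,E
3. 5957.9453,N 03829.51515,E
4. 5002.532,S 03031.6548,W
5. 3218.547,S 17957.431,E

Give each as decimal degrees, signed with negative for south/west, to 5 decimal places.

1. 89.59993, -36.37924
2. -78.32688, 126.99022
3. 59.96576, 38.49192
4. -50.04220, -30.52758
5. -32.30912, 179.95718

Point 1:
  Lat: degrees = first 2 digits = 89, minutes = 35.996; 89 + 35.996/60 = 89.599933
  N ⇒ keep positive
  Lon: degrees = first 3 digits = 36, minutes = 22.7542; 36 + 22.7542/60 = 36.379237
  hemisphere W, so the sign is −
Point 2:
  Lat: degrees = first 2 digits = 78, minutes = 19.613; 78 + 19.613/60 = 78.326883
  S ⇒ negate
  Longitude: degrees = first 3 digits = 126, minutes = 59.41349; 126 + 59.41349/60 = 126.990225
  E ⇒ keep positive
Point 3:
  φ: split at 2 digits → 59° and 57.9453′; 59 + 57.9453/60 = 59.965755
  N ⇒ keep positive
  λ: split at 3 digits → 038° and 29.51515′; 38 + 29.51515/60 = 38.491919
  E ⇒ keep positive
Point 4:
  Latitude: split at 2 digits → 50° and 2.532′; 50 + 2.532/60 = 50.042200
  S ⇒ negate
  λ: degrees = first 3 digits = 30, minutes = 31.6548; 30 + 31.6548/60 = 30.527580
  W → negative
Point 5:
  Latitude: degrees = first 2 digits = 32, minutes = 18.547; 32 + 18.547/60 = 32.309117
  hemisphere S, so the sign is −
  Lon: degrees = first 3 digits = 179, minutes = 57.431; 179 + 57.431/60 = 179.957183
  E ⇒ keep positive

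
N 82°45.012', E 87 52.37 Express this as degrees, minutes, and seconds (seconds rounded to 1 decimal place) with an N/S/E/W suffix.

Lat: 45.01200′ → 45′ and 0.01200 × 60 = 0.720″
Longitude: fractional minutes 0.37000 × 60 = 22.200″

82°45′0.7″ N, 87°52′22.2″ E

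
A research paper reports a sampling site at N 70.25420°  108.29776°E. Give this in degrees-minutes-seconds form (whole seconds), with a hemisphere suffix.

70°15′15″ N, 108°17′52″ E

Lat: whole degrees 70; 15.25200′ → 15′ and 15.12″
Lon: whole degrees 108; 17.86560′ → 17′ and 51.94″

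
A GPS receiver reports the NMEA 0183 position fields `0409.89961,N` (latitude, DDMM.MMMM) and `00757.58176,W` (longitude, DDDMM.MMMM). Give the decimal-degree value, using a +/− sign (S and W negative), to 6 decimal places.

4.164994, -7.959696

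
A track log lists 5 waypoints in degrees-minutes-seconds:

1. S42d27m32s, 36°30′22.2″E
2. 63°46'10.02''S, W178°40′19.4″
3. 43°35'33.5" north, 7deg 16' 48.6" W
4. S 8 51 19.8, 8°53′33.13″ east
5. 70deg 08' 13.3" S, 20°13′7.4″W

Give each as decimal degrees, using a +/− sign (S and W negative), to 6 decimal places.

Point 1:
  Lat: 42° + 27/60 + 32/3600 = 42 + 0.450000 + 0.008889 = 42.4588889
  S → negative
  Longitude: 30′ + 22.2″ = 30.37000′; 36 + 30.37000/60 = 36.5061667
  E → positive
Point 2:
  Latitude: 63 + 46/60 + 10.02/3600 = 63.7694500
  S ⇒ negate
  Longitude: 178 + 40/60 + 19.4/3600 = 178.6720556
  W → negative
Point 3:
  Lat: 43° + 35/60 + 33.5/3600 = 43 + 0.583333 + 0.009306 = 43.5926389
  N → positive
  Lon: 7° + 16/60 + 48.6/3600 = 7 + 0.266667 + 0.013500 = 7.2801667
  hemisphere W, so the sign is −
Point 4:
  Latitude: 8° + 51/60 + 19.8/3600 = 8 + 0.850000 + 0.005500 = 8.8555000
  hemisphere S, so the sign is −
  Lon: 8° + 53/60 + 33.13/3600 = 8 + 0.883333 + 0.009203 = 8.8925361
  E → positive
Point 5:
  φ: 70 + 8/60 + 13.3/3600 = 70.1370278
  S → negative
  Longitude: 20 + 13/60 + 7.4/3600 = 20.2187222
  W ⇒ negate

1. -42.458889, 36.506167
2. -63.769450, -178.672056
3. 43.592639, -7.280167
4. -8.855500, 8.892536
5. -70.137028, -20.218722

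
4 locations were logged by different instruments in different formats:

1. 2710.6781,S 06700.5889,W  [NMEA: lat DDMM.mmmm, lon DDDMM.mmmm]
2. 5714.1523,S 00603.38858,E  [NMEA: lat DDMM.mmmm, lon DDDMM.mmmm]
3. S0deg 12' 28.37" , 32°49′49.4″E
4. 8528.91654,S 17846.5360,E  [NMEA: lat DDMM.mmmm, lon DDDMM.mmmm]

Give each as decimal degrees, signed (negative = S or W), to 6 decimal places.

Point 1:
  Latitude: split at 2 digits → 27° and 10.6781′; 27 + 10.6781/60 = 27.1779683
  S ⇒ negate
  Longitude: degrees = first 3 digits = 67, minutes = 0.5889; 67 + 0.5889/60 = 67.0098150
  hemisphere W, so the sign is −
Point 2:
  φ: split at 2 digits → 57° and 14.1523′; 57 + 14.1523/60 = 57.2358717
  hemisphere S, so the sign is −
  Lon: split at 3 digits → 006° and 3.38858′; 6 + 3.38858/60 = 6.0564763
  E ⇒ keep positive
Point 3:
  Lat: 12′ + 28.37″ = 12.47283′; 0 + 12.47283/60 = 0.2078806
  S ⇒ negate
  Lon: 32 + 49/60 + 49.4/3600 = 32.8303889
  E → positive
Point 4:
  Lat: split at 2 digits → 85° and 28.91654′; 85 + 28.91654/60 = 85.4819423
  S → negative
  Longitude: split at 3 digits → 178° and 46.536′; 178 + 46.536/60 = 178.7756000
  E → positive

1. -27.177968, -67.009815
2. -57.235872, 6.056476
3. -0.207881, 32.830389
4. -85.481942, 178.775600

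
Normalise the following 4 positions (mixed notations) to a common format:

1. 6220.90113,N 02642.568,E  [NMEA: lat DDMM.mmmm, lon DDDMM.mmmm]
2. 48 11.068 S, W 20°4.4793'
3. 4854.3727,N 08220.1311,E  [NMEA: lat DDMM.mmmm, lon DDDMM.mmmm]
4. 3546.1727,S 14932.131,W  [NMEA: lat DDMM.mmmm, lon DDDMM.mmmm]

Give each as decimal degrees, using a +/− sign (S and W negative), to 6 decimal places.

1. 62.348352, 26.709467
2. -48.184467, -20.074655
3. 48.906212, 82.335518
4. -35.769545, -149.535517

Point 1:
  Lat: split at 2 digits → 62° and 20.90113′; 62 + 20.90113/60 = 62.3483522
  N ⇒ keep positive
  λ: split at 3 digits → 026° and 42.568′; 26 + 42.568/60 = 26.7094667
  E → positive
Point 2:
  Latitude: 11.068′ = 0.184467°; total 48.1844667
  S → negative
  Longitude: 20 + 4.4793/60 = 20.0746550
  hemisphere W, so the sign is −
Point 3:
  Latitude: split at 2 digits → 48° and 54.3727′; 48 + 54.3727/60 = 48.9062117
  N → positive
  λ: split at 3 digits → 082° and 20.1311′; 82 + 20.1311/60 = 82.3355183
  E ⇒ keep positive
Point 4:
  Lat: split at 2 digits → 35° and 46.1727′; 35 + 46.1727/60 = 35.7695450
  S → negative
  Longitude: degrees = first 3 digits = 149, minutes = 32.131; 149 + 32.131/60 = 149.5355167
  W ⇒ negate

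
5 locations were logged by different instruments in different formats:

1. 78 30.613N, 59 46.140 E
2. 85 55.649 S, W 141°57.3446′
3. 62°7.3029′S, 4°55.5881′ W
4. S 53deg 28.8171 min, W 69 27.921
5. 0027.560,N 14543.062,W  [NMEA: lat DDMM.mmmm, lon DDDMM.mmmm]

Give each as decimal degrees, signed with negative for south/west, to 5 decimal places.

Point 1:
  φ: 30.613′ = 0.510217°; total 78.510217
  N ⇒ keep positive
  Longitude: 46.14′ = 0.769000°; total 59.769000
  E → positive
Point 2:
  Lat: 55.649′ = 0.927483°; total 85.927483
  hemisphere S, so the sign is −
  λ: 57.3446′ = 0.955743°; total 141.955743
  W → negative
Point 3:
  φ: 7.3029′ = 0.121715°; total 62.121715
  S → negative
  Lon: 4 + 55.5881/60 = 4.926468
  W ⇒ negate
Point 4:
  Latitude: 53 + 28.8171/60 = 53.480285
  S ⇒ negate
  Lon: 27.921′ = 0.465350°; total 69.465350
  W → negative
Point 5:
  Latitude: split at 2 digits → 00° and 27.56′; 0 + 27.56/60 = 0.459333
  N → positive
  Longitude: split at 3 digits → 145° and 43.062′; 145 + 43.062/60 = 145.717700
  W ⇒ negate

1. 78.51022, 59.76900
2. -85.92748, -141.95574
3. -62.12172, -4.92647
4. -53.48029, -69.46535
5. 0.45933, -145.71770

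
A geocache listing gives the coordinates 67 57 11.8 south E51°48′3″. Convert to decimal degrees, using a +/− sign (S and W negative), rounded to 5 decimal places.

φ: 67 + 57/60 + 11.8/3600 = 67.953278
S ⇒ negate
λ: 51 + 48/60 + 3/3600 = 51.800833
E → positive

-67.95328, 51.80083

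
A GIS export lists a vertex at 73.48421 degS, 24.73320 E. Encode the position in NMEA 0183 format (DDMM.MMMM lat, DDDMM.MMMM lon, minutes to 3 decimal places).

Lat: minutes = (73.484210 − 73) × 60 = 29.05260
λ: fractional part 0.733200 → 43.99200 minutes

7329.053,S / 02443.992,E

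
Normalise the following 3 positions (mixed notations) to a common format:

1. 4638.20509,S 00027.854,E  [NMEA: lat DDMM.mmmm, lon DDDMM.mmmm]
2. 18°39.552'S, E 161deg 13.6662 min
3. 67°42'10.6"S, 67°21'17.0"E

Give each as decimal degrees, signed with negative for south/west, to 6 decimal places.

Point 1:
  Latitude: degrees = first 2 digits = 46, minutes = 38.20509; 46 + 38.20509/60 = 46.6367515
  S ⇒ negate
  Longitude: split at 3 digits → 000° and 27.854′; 0 + 27.854/60 = 0.4642333
  E → positive
Point 2:
  φ: 39.552′ = 0.659200°; total 18.6592000
  S → negative
  Lon: 13.6662′ = 0.227770°; total 161.2277700
  E → positive
Point 3:
  φ: 67° + 42/60 + 10.6/3600 = 67 + 0.700000 + 0.002944 = 67.7029444
  hemisphere S, so the sign is −
  Longitude: 67 + 21/60 + 17/3600 = 67.3547222
  E → positive

1. -46.636752, 0.464233
2. -18.659200, 161.227770
3. -67.702944, 67.354722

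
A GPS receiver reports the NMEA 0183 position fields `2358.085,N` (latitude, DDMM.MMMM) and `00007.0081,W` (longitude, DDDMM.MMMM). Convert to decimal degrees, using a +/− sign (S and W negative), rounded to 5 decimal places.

23.96808, -0.11680

Latitude: split at 2 digits → 23° and 58.085′; 23 + 58.085/60 = 23.968083
N → positive
λ: degrees = first 3 digits = 0, minutes = 7.0081; 0 + 7.0081/60 = 0.116802
hemisphere W, so the sign is −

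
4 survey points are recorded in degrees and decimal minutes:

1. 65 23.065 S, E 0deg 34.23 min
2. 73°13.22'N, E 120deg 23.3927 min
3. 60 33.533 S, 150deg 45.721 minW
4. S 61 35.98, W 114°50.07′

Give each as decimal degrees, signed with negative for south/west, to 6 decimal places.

1. -65.384417, 0.570500
2. 73.220333, 120.389878
3. -60.558883, -150.762017
4. -61.599667, -114.834500

Point 1:
  Lat: 65 + 23.065/60 = 65.3844167
  S ⇒ negate
  Longitude: 0 + 34.23/60 = 0.5705000
  E ⇒ keep positive
Point 2:
  Latitude: 73 + 13.22/60 = 73.2203333
  N ⇒ keep positive
  Longitude: 23.3927′ = 0.389878°; total 120.3898783
  E → positive
Point 3:
  Latitude: 60 + 33.533/60 = 60.5588833
  S → negative
  Longitude: 150 + 45.721/60 = 150.7620167
  hemisphere W, so the sign is −
Point 4:
  Latitude: 61 + 35.98/60 = 61.5996667
  S → negative
  Longitude: 50.07′ = 0.834500°; total 114.8345000
  W ⇒ negate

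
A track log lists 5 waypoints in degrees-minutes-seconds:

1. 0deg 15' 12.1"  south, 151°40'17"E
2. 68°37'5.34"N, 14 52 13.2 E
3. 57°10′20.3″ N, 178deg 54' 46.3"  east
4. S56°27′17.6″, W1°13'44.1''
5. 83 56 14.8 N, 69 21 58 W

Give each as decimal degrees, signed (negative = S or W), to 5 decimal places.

1. -0.25336, 151.67139
2. 68.61815, 14.87033
3. 57.17231, 178.91286
4. -56.45489, -1.22892
5. 83.93744, -69.36611

Point 1:
  φ: 0° + 15/60 + 12.1/3600 = 0 + 0.250000 + 0.003361 = 0.253361
  S ⇒ negate
  λ: 151° + 40/60 + 17/3600 = 151 + 0.666667 + 0.004722 = 151.671389
  E → positive
Point 2:
  Latitude: 68 + 37/60 + 5.34/3600 = 68.618150
  N → positive
  Lon: 52′ + 13.2″ = 52.22000′; 14 + 52.22000/60 = 14.870333
  E ⇒ keep positive
Point 3:
  φ: 57° + 10/60 + 20.3/3600 = 57 + 0.166667 + 0.005639 = 57.172306
  N ⇒ keep positive
  Longitude: 178° + 54/60 + 46.3/3600 = 178 + 0.900000 + 0.012861 = 178.912861
  E ⇒ keep positive
Point 4:
  φ: 56 + 27/60 + 17.6/3600 = 56.454889
  S → negative
  Lon: 1° + 13/60 + 44.1/3600 = 1 + 0.216667 + 0.012250 = 1.228917
  hemisphere W, so the sign is −
Point 5:
  Lat: 83 + 56/60 + 14.8/3600 = 83.937444
  N → positive
  Longitude: 69 + 21/60 + 58/3600 = 69.366111
  hemisphere W, so the sign is −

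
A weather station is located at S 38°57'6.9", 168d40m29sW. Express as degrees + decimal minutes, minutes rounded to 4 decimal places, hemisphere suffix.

38° 57.1150′ S, 168° 40.4833′ W

Lat: 57 + 6.9/60 = 57.115000′
Longitude: 40 + 29/60 = 40.483333′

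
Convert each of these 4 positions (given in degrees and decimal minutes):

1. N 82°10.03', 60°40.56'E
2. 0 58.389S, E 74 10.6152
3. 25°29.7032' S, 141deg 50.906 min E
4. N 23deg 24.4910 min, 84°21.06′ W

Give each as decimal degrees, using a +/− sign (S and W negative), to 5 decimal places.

1. 82.16717, 60.67600
2. -0.97315, 74.17692
3. -25.49505, 141.84843
4. 23.40818, -84.35100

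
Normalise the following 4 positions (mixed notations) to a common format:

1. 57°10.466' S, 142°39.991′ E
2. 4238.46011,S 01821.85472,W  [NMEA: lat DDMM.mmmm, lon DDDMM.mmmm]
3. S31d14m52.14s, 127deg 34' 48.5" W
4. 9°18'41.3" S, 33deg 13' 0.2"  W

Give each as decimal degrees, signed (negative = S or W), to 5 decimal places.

1. -57.17443, 142.66652
2. -42.64100, -18.36425
3. -31.24782, -127.58014
4. -9.31147, -33.21672

Point 1:
  φ: 57 + 10.466/60 = 57.174433
  hemisphere S, so the sign is −
  λ: 142 + 39.991/60 = 142.666517
  E ⇒ keep positive
Point 2:
  Lat: split at 2 digits → 42° and 38.46011′; 42 + 38.46011/60 = 42.641002
  S ⇒ negate
  Lon: split at 3 digits → 018° and 21.85472′; 18 + 21.85472/60 = 18.364245
  W → negative
Point 3:
  Latitude: 31 + 14/60 + 52.14/3600 = 31.247817
  S ⇒ negate
  Longitude: 127° + 34/60 + 48.5/3600 = 127 + 0.566667 + 0.013472 = 127.580139
  W ⇒ negate
Point 4:
  Latitude: 9° + 18/60 + 41.3/3600 = 9 + 0.300000 + 0.011472 = 9.311472
  S ⇒ negate
  Longitude: 13′ + 0.2″ = 13.00333′; 33 + 13.00333/60 = 33.216722
  W → negative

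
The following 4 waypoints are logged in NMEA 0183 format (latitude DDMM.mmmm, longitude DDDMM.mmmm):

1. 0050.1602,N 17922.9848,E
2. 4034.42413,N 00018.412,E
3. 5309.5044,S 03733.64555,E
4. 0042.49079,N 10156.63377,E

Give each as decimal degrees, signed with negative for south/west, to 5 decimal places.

Point 1:
  Latitude: split at 2 digits → 00° and 50.1602′; 0 + 50.1602/60 = 0.836003
  N → positive
  Longitude: degrees = first 3 digits = 179, minutes = 22.9848; 179 + 22.9848/60 = 179.383080
  E ⇒ keep positive
Point 2:
  Latitude: degrees = first 2 digits = 40, minutes = 34.42413; 40 + 34.42413/60 = 40.573736
  N → positive
  λ: split at 3 digits → 000° and 18.412′; 0 + 18.412/60 = 0.306867
  E → positive
Point 3:
  φ: split at 2 digits → 53° and 9.5044′; 53 + 9.5044/60 = 53.158407
  hemisphere S, so the sign is −
  Lon: split at 3 digits → 037° and 33.64555′; 37 + 33.64555/60 = 37.560759
  E ⇒ keep positive
Point 4:
  Lat: degrees = first 2 digits = 0, minutes = 42.49079; 0 + 42.49079/60 = 0.708180
  N ⇒ keep positive
  Lon: split at 3 digits → 101° and 56.63377′; 101 + 56.63377/60 = 101.943896
  E ⇒ keep positive

1. 0.83600, 179.38308
2. 40.57374, 0.30687
3. -53.15841, 37.56076
4. 0.70818, 101.94390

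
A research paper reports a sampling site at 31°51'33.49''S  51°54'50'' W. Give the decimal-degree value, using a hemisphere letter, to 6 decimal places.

Lat: 51′ + 33.49″ = 51.55817′; 31 + 51.55817/60 = 31.8593028
Longitude: 51 + 54/60 + 50/3600 = 51.9138889

31.859303° S, 51.913889° W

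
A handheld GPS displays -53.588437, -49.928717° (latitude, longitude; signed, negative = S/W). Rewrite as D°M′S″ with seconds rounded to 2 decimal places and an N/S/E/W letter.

53°35′18.37″ S, 49°55′43.38″ W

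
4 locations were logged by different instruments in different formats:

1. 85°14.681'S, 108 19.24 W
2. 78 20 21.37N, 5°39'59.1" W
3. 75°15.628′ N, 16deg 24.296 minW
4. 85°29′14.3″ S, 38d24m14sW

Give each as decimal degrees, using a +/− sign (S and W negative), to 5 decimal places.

1. -85.24468, -108.32067
2. 78.33927, -5.66642
3. 75.26047, -16.40493
4. -85.48731, -38.40389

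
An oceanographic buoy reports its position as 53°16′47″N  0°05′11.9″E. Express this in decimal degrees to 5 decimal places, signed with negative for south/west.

53.27972, 0.08664

Latitude: 16′ + 47″ = 16.78333′; 53 + 16.78333/60 = 53.279722
N ⇒ keep positive
λ: 0° + 5/60 + 11.9/3600 = 0 + 0.083333 + 0.003306 = 0.086639
E ⇒ keep positive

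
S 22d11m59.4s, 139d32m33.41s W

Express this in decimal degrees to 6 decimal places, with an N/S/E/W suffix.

22.199833° S, 139.542614° W

Latitude: 22 + 11/60 + 59.4/3600 = 22.1998333
Longitude: 139 + 32/60 + 33.41/3600 = 139.5426139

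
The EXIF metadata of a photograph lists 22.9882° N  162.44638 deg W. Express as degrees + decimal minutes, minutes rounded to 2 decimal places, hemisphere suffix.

Latitude: 22° + 0.988200 × 60 = 22° 59.2920′
Longitude: fractional part 0.446380 → 26.7828 minutes

22° 59.29′ N, 162° 26.78′ W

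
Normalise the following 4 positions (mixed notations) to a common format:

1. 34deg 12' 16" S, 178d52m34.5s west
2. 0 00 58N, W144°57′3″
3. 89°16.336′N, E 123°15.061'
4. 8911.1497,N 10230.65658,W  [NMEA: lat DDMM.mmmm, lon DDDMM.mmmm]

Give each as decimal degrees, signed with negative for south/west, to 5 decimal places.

1. -34.20444, -178.87625
2. 0.01611, -144.95083
3. 89.27227, 123.25102
4. 89.18583, -102.51094

Point 1:
  Lat: 34° + 12/60 + 16/3600 = 34 + 0.200000 + 0.004444 = 34.204444
  S → negative
  Longitude: 52′ + 34.5″ = 52.57500′; 178 + 52.57500/60 = 178.876250
  W → negative
Point 2:
  Lat: 0° + 0/60 + 58/3600 = 0 + 0.000000 + 0.016111 = 0.016111
  N → positive
  Lon: 144° + 57/60 + 3/3600 = 144 + 0.950000 + 0.000833 = 144.950833
  hemisphere W, so the sign is −
Point 3:
  Latitude: 89 + 16.336/60 = 89.272267
  N → positive
  λ: 123 + 15.061/60 = 123.251017
  E ⇒ keep positive
Point 4:
  Latitude: degrees = first 2 digits = 89, minutes = 11.1497; 89 + 11.1497/60 = 89.185828
  N → positive
  Lon: split at 3 digits → 102° and 30.65658′; 102 + 30.65658/60 = 102.510943
  W ⇒ negate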